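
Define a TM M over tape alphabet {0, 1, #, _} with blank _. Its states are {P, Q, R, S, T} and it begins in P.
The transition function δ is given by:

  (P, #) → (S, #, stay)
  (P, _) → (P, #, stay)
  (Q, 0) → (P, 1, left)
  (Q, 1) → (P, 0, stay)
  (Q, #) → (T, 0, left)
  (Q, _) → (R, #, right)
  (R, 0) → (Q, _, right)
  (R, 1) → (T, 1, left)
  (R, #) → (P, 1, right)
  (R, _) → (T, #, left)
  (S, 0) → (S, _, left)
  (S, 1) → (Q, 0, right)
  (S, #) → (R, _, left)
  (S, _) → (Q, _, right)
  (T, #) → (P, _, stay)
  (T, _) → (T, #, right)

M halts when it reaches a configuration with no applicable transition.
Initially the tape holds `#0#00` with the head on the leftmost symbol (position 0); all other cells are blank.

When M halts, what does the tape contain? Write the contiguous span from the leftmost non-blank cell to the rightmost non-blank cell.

state=P head=0 tape=___[#]0#00   (P,#)→(S,#,stay)
state=S head=0 tape=___[#]0#00   (S,#)→(R,_,left)
state=R head=-1 tape=__[_]_0#00   (R,_)→(T,#,left)
state=T head=-2 tape=_[_]#_0#00   (T,_)→(T,#,right)
state=T head=-1 tape=_#[#]_0#00   (T,#)→(P,_,stay)
state=P head=-1 tape=_#[_]_0#00   (P,_)→(P,#,stay)
state=P head=-1 tape=_#[#]_0#00   (P,#)→(S,#,stay)
state=S head=-1 tape=_#[#]_0#00   (S,#)→(R,_,left)
state=R head=-2 tape=_[#]__0#00   (R,#)→(P,1,right)
state=P head=-1 tape=_1[_]_0#00   (P,_)→(P,#,stay)
state=P head=-1 tape=_1[#]_0#00   (P,#)→(S,#,stay)
state=S head=-1 tape=_1[#]_0#00   (S,#)→(R,_,left)
state=R head=-2 tape=_[1]__0#00   (R,1)→(T,1,left)
state=T head=-3 tape=[_]1__0#00   (T,_)→(T,#,right)
state=T head=-2 tape=#[1]__0#00
The non-blank tape span at halt is #1__0#00.

#1__0#00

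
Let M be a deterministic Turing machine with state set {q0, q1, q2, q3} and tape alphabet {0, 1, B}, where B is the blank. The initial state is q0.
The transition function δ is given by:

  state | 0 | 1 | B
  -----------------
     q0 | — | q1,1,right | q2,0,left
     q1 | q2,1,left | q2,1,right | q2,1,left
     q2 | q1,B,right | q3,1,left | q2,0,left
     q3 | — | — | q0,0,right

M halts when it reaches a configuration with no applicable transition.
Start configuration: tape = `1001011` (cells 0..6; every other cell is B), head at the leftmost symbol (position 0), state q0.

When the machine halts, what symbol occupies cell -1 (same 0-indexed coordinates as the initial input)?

state=q0 head=0 tape=B[1]001011   (q0,1)→(q1,1,right)
state=q1 head=1 tape=B1[0]01011   (q1,0)→(q2,1,left)
state=q2 head=0 tape=B[1]101011   (q2,1)→(q3,1,left)
state=q3 head=-1 tape=[B]1101011   (q3,B)→(q0,0,right)
state=q0 head=0 tape=0[1]101011   (q0,1)→(q1,1,right)
state=q1 head=1 tape=01[1]01011   (q1,1)→(q2,1,right)
state=q2 head=2 tape=011[0]1011   (q2,0)→(q1,B,right)
state=q1 head=3 tape=011B[1]011   (q1,1)→(q2,1,right)
state=q2 head=4 tape=011B1[0]11   (q2,0)→(q1,B,right)
state=q1 head=5 tape=011B1B[1]1   (q1,1)→(q2,1,right)
state=q2 head=6 tape=011B1B1[1]   (q2,1)→(q3,1,left)
state=q3 head=5 tape=011B1B[1]1
Cell -1 holds 0 when M halts.

0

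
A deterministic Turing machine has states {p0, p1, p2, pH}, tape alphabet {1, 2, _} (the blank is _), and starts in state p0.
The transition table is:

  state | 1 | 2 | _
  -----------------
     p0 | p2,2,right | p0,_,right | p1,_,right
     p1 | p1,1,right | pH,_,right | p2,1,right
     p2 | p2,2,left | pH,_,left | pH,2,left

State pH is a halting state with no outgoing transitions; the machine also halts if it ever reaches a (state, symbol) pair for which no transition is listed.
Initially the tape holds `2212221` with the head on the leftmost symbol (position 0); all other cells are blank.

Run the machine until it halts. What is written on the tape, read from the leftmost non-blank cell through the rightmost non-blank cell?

2_221

state=p0 head=0 tape=[2]212221   (p0,2)→(p0,_,right)
state=p0 head=1 tape=_[2]12221   (p0,2)→(p0,_,right)
state=p0 head=2 tape=__[1]2221   (p0,1)→(p2,2,right)
state=p2 head=3 tape=__2[2]221   (p2,2)→(pH,_,left)
state=pH head=2 tape=__[2]_221
The non-blank tape span at halt is 2_221.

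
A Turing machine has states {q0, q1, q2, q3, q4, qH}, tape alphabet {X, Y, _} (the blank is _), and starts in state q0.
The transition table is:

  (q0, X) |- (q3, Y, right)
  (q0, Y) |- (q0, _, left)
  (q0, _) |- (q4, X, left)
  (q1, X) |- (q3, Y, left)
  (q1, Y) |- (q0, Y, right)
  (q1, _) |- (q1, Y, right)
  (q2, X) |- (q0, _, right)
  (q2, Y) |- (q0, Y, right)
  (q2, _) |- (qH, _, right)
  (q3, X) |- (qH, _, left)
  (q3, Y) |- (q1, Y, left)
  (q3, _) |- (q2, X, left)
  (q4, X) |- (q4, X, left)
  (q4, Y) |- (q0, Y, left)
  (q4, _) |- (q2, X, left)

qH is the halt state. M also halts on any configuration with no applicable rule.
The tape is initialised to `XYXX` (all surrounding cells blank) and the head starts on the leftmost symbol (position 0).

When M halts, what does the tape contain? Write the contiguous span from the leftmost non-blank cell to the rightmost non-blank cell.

XX__XX

state=q0 head=0 tape=___[X]YXX   (q0,X)→(q3,Y,right)
state=q3 head=1 tape=___Y[Y]XX   (q3,Y)→(q1,Y,left)
state=q1 head=0 tape=___[Y]YXX   (q1,Y)→(q0,Y,right)
state=q0 head=1 tape=___Y[Y]XX   (q0,Y)→(q0,_,left)
state=q0 head=0 tape=___[Y]_XX   (q0,Y)→(q0,_,left)
state=q0 head=-1 tape=__[_]__XX   (q0,_)→(q4,X,left)
state=q4 head=-2 tape=_[_]X__XX   (q4,_)→(q2,X,left)
state=q2 head=-3 tape=[_]XX__XX   (q2,_)→(qH,_,right)
state=qH head=-2 tape=_[X]X__XX
The non-blank tape span at halt is XX__XX.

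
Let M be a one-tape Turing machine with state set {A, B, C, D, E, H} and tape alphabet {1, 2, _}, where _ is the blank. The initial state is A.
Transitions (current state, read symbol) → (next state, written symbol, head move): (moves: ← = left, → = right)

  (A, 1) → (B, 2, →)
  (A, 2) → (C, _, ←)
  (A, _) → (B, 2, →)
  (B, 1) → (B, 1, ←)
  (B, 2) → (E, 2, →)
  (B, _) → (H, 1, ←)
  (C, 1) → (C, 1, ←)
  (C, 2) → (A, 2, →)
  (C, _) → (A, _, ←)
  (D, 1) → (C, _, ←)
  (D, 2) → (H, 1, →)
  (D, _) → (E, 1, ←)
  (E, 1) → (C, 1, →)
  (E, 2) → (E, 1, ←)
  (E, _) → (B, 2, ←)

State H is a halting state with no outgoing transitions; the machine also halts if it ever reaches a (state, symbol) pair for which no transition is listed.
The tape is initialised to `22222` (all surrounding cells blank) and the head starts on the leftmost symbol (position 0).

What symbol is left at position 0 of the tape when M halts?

_

state=A head=0 tape=__[2]2222   (A,2)→(C,_,←)
state=C head=-1 tape=_[_]_2222   (C,_)→(A,_,←)
state=A head=-2 tape=[_]__2222   (A,_)→(B,2,→)
state=B head=-1 tape=2[_]_2222   (B,_)→(H,1,←)
state=H head=-2 tape=[2]1_2222
Cell 0 holds _ when M halts.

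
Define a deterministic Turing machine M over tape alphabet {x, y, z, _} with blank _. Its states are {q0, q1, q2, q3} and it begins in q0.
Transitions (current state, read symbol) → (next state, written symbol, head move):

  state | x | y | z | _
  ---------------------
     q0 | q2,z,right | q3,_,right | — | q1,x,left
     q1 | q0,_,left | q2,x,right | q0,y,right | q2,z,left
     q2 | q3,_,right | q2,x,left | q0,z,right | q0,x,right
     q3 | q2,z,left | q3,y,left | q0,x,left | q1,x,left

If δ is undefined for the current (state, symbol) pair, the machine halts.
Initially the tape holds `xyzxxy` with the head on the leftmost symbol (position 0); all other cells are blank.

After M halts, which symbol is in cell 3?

state=q0 head=0 tape=[x]yzxxy__   (q0,x)→(q2,z,right)
state=q2 head=1 tape=z[y]zxxy__   (q2,y)→(q2,x,left)
state=q2 head=0 tape=[z]xzxxy__   (q2,z)→(q0,z,right)
state=q0 head=1 tape=z[x]zxxy__   (q0,x)→(q2,z,right)
state=q2 head=2 tape=zz[z]xxy__   (q2,z)→(q0,z,right)
state=q0 head=3 tape=zzz[x]xy__   (q0,x)→(q2,z,right)
state=q2 head=4 tape=zzzz[x]y__   (q2,x)→(q3,_,right)
state=q3 head=5 tape=zzzz_[y]__   (q3,y)→(q3,y,left)
state=q3 head=4 tape=zzzz[_]y__   (q3,_)→(q1,x,left)
state=q1 head=3 tape=zzz[z]xy__   (q1,z)→(q0,y,right)
state=q0 head=4 tape=zzzy[x]y__   (q0,x)→(q2,z,right)
state=q2 head=5 tape=zzzyz[y]__   (q2,y)→(q2,x,left)
state=q2 head=4 tape=zzzy[z]x__   (q2,z)→(q0,z,right)
state=q0 head=5 tape=zzzyz[x]__   (q0,x)→(q2,z,right)
state=q2 head=6 tape=zzzyzz[_]_   (q2,_)→(q0,x,right)
state=q0 head=7 tape=zzzyzzx[_]   (q0,_)→(q1,x,left)
state=q1 head=6 tape=zzzyzz[x]x   (q1,x)→(q0,_,left)
state=q0 head=5 tape=zzzyz[z]_x
Cell 3 holds y when M halts.

y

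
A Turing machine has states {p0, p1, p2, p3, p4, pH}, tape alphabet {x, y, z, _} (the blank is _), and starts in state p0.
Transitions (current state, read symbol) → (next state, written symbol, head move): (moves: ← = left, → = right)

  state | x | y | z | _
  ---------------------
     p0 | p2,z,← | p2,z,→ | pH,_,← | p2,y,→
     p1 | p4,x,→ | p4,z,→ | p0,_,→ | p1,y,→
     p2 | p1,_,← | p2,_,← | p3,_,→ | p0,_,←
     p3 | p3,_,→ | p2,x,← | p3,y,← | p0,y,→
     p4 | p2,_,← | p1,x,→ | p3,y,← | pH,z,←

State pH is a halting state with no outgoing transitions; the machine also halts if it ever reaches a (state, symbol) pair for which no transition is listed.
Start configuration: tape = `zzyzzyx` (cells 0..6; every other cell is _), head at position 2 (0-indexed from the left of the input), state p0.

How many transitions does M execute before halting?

14

p0 | zz[y]zzyx   read y → write z, move →, go to p2
p2 | zzz[z]zyx   read z → write _, move →, go to p3
p3 | zzz_[z]yx   read z → write y, move ←, go to p3
p3 | zzz[_]yyx   read _ → write y, move →, go to p0
p0 | zzzy[y]yx   read y → write z, move →, go to p2
p2 | zzzyz[y]x   read y → write _, move ←, go to p2
p2 | zzzy[z]_x   read z → write _, move →, go to p3
p3 | zzzy_[_]x   read _ → write y, move →, go to p0
p0 | zzzy_y[x]   read x → write z, move ←, go to p2
p2 | zzzy_[y]z   read y → write _, move ←, go to p2
p2 | zzzy[_]_z   read _ → write _, move ←, go to p0
p0 | zzz[y]__z   read y → write z, move →, go to p2
p2 | zzzz[_]_z   read _ → write _, move ←, go to p0
p0 | zzz[z]__z   read z → write _, move ←, go to pH
pH | zz[z]___z
M halts after 14 transitions.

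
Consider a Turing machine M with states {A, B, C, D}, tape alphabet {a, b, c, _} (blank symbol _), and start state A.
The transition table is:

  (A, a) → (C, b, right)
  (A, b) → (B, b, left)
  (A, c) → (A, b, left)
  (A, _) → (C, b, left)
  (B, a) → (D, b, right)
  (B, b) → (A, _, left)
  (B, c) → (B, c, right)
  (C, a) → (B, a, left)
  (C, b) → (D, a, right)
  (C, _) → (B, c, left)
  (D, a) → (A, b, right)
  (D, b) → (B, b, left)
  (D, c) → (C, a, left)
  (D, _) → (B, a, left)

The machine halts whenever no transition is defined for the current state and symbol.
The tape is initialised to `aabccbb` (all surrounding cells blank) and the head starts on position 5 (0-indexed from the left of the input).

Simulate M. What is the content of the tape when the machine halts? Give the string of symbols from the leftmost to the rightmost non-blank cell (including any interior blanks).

cb_cbbb_b

A | ___aabcc[b]b   read b → write b, move left, go to B
B | ___aabc[c]bb   read c → write c, move right, go to B
B | ___aabcc[b]b   read b → write _, move left, go to A
A | ___aabc[c]_b   read c → write b, move left, go to A
A | ___aab[c]b_b   read c → write b, move left, go to A
A | ___aa[b]bb_b   read b → write b, move left, go to B
B | ___a[a]bbb_b   read a → write b, move right, go to D
D | ___ab[b]bb_b   read b → write b, move left, go to B
B | ___a[b]bbb_b   read b → write _, move left, go to A
A | ___[a]_bbb_b   read a → write b, move right, go to C
C | ___b[_]bbb_b   read _ → write c, move left, go to B
B | ___[b]cbbb_b   read b → write _, move left, go to A
A | __[_]_cbbb_b   read _ → write b, move left, go to C
C | _[_]b_cbbb_b   read _ → write c, move left, go to B
B | [_]cb_cbbb_b
The non-blank tape span at halt is cb_cbbb_b.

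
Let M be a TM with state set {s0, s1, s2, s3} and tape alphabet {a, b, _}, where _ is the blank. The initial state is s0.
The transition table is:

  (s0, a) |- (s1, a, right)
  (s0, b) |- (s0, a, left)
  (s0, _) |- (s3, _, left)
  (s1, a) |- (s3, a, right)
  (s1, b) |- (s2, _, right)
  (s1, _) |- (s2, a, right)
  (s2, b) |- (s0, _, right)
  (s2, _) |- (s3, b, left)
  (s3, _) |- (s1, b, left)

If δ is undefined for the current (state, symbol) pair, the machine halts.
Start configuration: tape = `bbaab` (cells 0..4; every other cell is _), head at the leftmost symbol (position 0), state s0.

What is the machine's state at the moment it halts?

s0 | ___[b]baab   read b → write a, move left, go to s0
s0 | __[_]abaab   read _ → write _, move left, go to s3
s3 | _[_]_abaab   read _ → write b, move left, go to s1
s1 | [_]b_abaab   read _ → write a, move right, go to s2
s2 | a[b]_abaab   read b → write _, move right, go to s0
s0 | a_[_]abaab   read _ → write _, move left, go to s3
s3 | a[_]_abaab   read _ → write b, move left, go to s1
s1 | [a]b_abaab   read a → write a, move right, go to s3
s3 | a[b]_abaab
No transition is defined for (s3, b); M halts in state s3.

s3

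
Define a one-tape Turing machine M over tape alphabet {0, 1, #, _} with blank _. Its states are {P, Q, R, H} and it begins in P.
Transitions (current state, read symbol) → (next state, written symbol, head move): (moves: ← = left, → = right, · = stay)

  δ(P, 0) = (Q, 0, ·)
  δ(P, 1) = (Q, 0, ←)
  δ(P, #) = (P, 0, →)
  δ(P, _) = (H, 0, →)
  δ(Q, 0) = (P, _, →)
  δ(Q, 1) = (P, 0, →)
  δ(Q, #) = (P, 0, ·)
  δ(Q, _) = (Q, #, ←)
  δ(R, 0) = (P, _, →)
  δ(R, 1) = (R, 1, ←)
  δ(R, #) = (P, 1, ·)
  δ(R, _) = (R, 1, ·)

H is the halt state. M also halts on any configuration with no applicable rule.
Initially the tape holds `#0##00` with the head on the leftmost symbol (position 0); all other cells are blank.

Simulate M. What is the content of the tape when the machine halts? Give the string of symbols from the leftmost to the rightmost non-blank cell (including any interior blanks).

state=P head=0 tape=[#]0##00__   (P,#)→(P,0,→)
state=P head=1 tape=0[0]##00__   (P,0)→(Q,0,·)
state=Q head=1 tape=0[0]##00__   (Q,0)→(P,_,→)
state=P head=2 tape=0_[#]#00__   (P,#)→(P,0,→)
state=P head=3 tape=0_0[#]00__   (P,#)→(P,0,→)
state=P head=4 tape=0_00[0]0__   (P,0)→(Q,0,·)
state=Q head=4 tape=0_00[0]0__   (Q,0)→(P,_,→)
state=P head=5 tape=0_00_[0]__   (P,0)→(Q,0,·)
state=Q head=5 tape=0_00_[0]__   (Q,0)→(P,_,→)
state=P head=6 tape=0_00__[_]_   (P,_)→(H,0,→)
state=H head=7 tape=0_00__0[_]
The non-blank tape span at halt is 0_00__0.

0_00__0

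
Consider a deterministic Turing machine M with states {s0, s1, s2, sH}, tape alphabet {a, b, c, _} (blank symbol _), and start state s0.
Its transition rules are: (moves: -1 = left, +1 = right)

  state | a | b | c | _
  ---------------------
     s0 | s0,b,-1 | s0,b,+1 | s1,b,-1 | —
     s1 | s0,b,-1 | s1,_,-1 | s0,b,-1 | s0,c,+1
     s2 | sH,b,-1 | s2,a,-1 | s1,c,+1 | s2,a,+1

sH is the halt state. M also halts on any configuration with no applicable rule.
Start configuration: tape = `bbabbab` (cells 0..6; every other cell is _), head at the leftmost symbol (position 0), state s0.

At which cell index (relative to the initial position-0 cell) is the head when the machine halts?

state=s0 head=0 tape=[b]babbab_   (s0,b)→(s0,b,+1)
state=s0 head=1 tape=b[b]abbab_   (s0,b)→(s0,b,+1)
state=s0 head=2 tape=bb[a]bbab_   (s0,a)→(s0,b,-1)
state=s0 head=1 tape=b[b]bbbab_   (s0,b)→(s0,b,+1)
state=s0 head=2 tape=bb[b]bbab_   (s0,b)→(s0,b,+1)
state=s0 head=3 tape=bbb[b]bab_   (s0,b)→(s0,b,+1)
state=s0 head=4 tape=bbbb[b]ab_   (s0,b)→(s0,b,+1)
state=s0 head=5 tape=bbbbb[a]b_   (s0,a)→(s0,b,-1)
state=s0 head=4 tape=bbbb[b]bb_   (s0,b)→(s0,b,+1)
state=s0 head=5 tape=bbbbb[b]b_   (s0,b)→(s0,b,+1)
state=s0 head=6 tape=bbbbbb[b]_   (s0,b)→(s0,b,+1)
state=s0 head=7 tape=bbbbbbb[_]
At halt the head is at cell 7.

7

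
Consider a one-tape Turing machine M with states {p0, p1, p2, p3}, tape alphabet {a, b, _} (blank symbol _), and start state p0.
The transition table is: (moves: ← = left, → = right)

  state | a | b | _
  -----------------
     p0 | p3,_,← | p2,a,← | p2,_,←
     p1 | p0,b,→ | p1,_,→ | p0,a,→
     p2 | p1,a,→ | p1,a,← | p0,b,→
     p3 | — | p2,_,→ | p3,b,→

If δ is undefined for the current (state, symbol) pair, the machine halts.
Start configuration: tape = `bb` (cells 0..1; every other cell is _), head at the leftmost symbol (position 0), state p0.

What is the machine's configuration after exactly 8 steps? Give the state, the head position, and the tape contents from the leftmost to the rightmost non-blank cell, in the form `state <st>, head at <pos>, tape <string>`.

state p0, head at 0, tape aaa

p0 | _[b]b   read b → write a, move ←, go to p2
p2 | [_]ab   read _ → write b, move →, go to p0
p0 | b[a]b   read a → write _, move ←, go to p3
p3 | [b]_b   read b → write _, move →, go to p2
p2 | _[_]b   read _ → write b, move →, go to p0
p0 | _b[b]   read b → write a, move ←, go to p2
p2 | _[b]a   read b → write a, move ←, go to p1
p1 | [_]aa   read _ → write a, move →, go to p0
p0 | a[a]a
After 8 steps: state p0, head at 0, tape aaa.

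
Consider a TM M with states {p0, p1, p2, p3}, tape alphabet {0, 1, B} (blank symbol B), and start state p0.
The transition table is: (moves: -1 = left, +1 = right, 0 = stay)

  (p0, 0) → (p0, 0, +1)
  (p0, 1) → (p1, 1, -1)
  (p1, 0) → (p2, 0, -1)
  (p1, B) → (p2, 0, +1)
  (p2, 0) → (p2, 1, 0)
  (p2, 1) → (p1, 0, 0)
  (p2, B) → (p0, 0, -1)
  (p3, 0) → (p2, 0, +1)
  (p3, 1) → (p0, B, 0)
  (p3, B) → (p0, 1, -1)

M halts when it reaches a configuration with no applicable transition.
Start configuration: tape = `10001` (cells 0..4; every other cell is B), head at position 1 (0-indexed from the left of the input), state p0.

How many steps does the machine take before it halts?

14

p0 | BB1[0]001   read 0 → write 0, move +1, go to p0
p0 | BB10[0]01   read 0 → write 0, move +1, go to p0
p0 | BB100[0]1   read 0 → write 0, move +1, go to p0
p0 | BB1000[1]   read 1 → write 1, move -1, go to p1
p1 | BB100[0]1   read 0 → write 0, move -1, go to p2
p2 | BB10[0]01   read 0 → write 1, move 0, go to p2
p2 | BB10[1]01   read 1 → write 0, move 0, go to p1
p1 | BB10[0]01   read 0 → write 0, move -1, go to p2
p2 | BB1[0]001   read 0 → write 1, move 0, go to p2
p2 | BB1[1]001   read 1 → write 0, move 0, go to p1
p1 | BB1[0]001   read 0 → write 0, move -1, go to p2
p2 | BB[1]0001   read 1 → write 0, move 0, go to p1
p1 | BB[0]0001   read 0 → write 0, move -1, go to p2
p2 | B[B]00001   read B → write 0, move -1, go to p0
p0 | [B]000001
M halts after 14 transitions.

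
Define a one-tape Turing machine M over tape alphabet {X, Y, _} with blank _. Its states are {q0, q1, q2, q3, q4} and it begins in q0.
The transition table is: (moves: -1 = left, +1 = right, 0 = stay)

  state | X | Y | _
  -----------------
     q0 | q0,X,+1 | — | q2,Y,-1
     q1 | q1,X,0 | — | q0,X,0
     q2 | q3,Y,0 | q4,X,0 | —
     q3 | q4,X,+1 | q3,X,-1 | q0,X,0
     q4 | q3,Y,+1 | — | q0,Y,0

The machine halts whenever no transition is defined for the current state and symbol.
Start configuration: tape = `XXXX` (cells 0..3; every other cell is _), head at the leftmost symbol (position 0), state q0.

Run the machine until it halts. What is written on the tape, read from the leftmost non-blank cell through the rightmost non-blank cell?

XXXYXY

state=q0 head=0 tape=[X]XXX__   (q0,X)→(q0,X,+1)
state=q0 head=1 tape=X[X]XX__   (q0,X)→(q0,X,+1)
state=q0 head=2 tape=XX[X]X__   (q0,X)→(q0,X,+1)
state=q0 head=3 tape=XXX[X]__   (q0,X)→(q0,X,+1)
state=q0 head=4 tape=XXXX[_]_   (q0,_)→(q2,Y,-1)
state=q2 head=3 tape=XXX[X]Y_   (q2,X)→(q3,Y,0)
state=q3 head=3 tape=XXX[Y]Y_   (q3,Y)→(q3,X,-1)
state=q3 head=2 tape=XX[X]XY_   (q3,X)→(q4,X,+1)
state=q4 head=3 tape=XXX[X]Y_   (q4,X)→(q3,Y,+1)
state=q3 head=4 tape=XXXY[Y]_   (q3,Y)→(q3,X,-1)
state=q3 head=3 tape=XXX[Y]X_   (q3,Y)→(q3,X,-1)
state=q3 head=2 tape=XX[X]XX_   (q3,X)→(q4,X,+1)
state=q4 head=3 tape=XXX[X]X_   (q4,X)→(q3,Y,+1)
state=q3 head=4 tape=XXXY[X]_   (q3,X)→(q4,X,+1)
state=q4 head=5 tape=XXXYX[_]   (q4,_)→(q0,Y,0)
state=q0 head=5 tape=XXXYX[Y]
The non-blank tape span at halt is XXXYXY.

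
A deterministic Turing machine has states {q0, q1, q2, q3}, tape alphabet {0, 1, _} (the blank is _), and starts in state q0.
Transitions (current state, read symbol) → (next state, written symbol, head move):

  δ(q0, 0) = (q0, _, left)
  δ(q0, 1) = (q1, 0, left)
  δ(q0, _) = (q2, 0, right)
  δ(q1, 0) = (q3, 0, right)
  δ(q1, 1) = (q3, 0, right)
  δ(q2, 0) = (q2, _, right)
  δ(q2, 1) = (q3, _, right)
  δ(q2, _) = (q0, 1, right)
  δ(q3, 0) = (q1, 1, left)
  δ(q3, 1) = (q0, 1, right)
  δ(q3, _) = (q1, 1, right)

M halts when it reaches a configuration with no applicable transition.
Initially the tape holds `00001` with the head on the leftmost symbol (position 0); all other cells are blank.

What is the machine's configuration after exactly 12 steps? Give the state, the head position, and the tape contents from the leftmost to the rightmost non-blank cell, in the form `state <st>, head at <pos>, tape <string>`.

state q2, head at 4, tape 010__1

state=q0 head=0 tape=_[0]0001   (q0,0)→(q0,_,left)
state=q0 head=-1 tape=[_]_0001   (q0,_)→(q2,0,right)
state=q2 head=0 tape=0[_]0001   (q2,_)→(q0,1,right)
state=q0 head=1 tape=01[0]001   (q0,0)→(q0,_,left)
state=q0 head=0 tape=0[1]_001   (q0,1)→(q1,0,left)
state=q1 head=-1 tape=[0]0_001   (q1,0)→(q3,0,right)
state=q3 head=0 tape=0[0]_001   (q3,0)→(q1,1,left)
state=q1 head=-1 tape=[0]1_001   (q1,0)→(q3,0,right)
state=q3 head=0 tape=0[1]_001   (q3,1)→(q0,1,right)
state=q0 head=1 tape=01[_]001   (q0,_)→(q2,0,right)
state=q2 head=2 tape=010[0]01   (q2,0)→(q2,_,right)
state=q2 head=3 tape=010_[0]1   (q2,0)→(q2,_,right)
state=q2 head=4 tape=010__[1]
After 12 steps: state q2, head at 4, tape 010__1.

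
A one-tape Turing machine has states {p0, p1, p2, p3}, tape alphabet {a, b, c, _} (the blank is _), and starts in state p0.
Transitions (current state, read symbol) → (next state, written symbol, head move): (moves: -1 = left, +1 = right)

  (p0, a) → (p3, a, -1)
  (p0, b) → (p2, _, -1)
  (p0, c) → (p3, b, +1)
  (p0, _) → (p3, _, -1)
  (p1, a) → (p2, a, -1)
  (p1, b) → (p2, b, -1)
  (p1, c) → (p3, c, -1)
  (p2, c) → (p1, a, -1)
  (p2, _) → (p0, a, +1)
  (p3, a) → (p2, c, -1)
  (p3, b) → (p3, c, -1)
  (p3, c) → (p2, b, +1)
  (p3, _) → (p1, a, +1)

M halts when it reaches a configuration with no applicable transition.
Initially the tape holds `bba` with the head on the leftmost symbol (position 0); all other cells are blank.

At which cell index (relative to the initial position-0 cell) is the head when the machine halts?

p0 | __[b]ba   read b → write _, move -1, go to p2
p2 | _[_]_ba   read _ → write a, move +1, go to p0
p0 | _a[_]ba   read _ → write _, move -1, go to p3
p3 | _[a]_ba   read a → write c, move -1, go to p2
p2 | [_]c_ba   read _ → write a, move +1, go to p0
p0 | a[c]_ba   read c → write b, move +1, go to p3
p3 | ab[_]ba   read _ → write a, move +1, go to p1
p1 | aba[b]a   read b → write b, move -1, go to p2
p2 | ab[a]ba
At halt the head is at cell 0.

0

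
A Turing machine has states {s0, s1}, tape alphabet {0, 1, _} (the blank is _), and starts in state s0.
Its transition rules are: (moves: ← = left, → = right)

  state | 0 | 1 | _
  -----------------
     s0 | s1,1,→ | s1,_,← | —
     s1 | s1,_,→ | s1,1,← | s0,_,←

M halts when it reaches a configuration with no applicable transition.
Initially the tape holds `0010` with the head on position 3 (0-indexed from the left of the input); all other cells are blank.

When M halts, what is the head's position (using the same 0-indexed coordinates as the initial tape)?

-2

s0 | __001[0]_   read 0 → write 1, move →, go to s1
s1 | __0011[_]   read _ → write _, move ←, go to s0
s0 | __001[1]_   read 1 → write _, move ←, go to s1
s1 | __00[1]__   read 1 → write 1, move ←, go to s1
s1 | __0[0]1__   read 0 → write _, move →, go to s1
s1 | __0_[1]__   read 1 → write 1, move ←, go to s1
s1 | __0[_]1__   read _ → write _, move ←, go to s0
s0 | __[0]_1__   read 0 → write 1, move →, go to s1
s1 | __1[_]1__   read _ → write _, move ←, go to s0
s0 | __[1]_1__   read 1 → write _, move ←, go to s1
s1 | _[_]__1__   read _ → write _, move ←, go to s0
s0 | [_]___1__
At halt the head is at cell -2.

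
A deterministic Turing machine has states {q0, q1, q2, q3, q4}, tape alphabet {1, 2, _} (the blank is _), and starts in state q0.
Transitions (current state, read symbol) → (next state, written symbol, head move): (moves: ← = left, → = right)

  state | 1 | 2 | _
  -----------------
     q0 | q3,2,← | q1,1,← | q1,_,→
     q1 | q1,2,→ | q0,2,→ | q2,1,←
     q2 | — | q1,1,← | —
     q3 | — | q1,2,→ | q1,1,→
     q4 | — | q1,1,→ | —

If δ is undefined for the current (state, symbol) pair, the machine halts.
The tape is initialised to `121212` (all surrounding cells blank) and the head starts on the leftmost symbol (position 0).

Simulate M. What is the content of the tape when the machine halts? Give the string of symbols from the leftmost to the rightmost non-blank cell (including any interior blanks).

1222222_1

q0 | _[1]21212__   read 1 → write 2, move ←, go to q3
q3 | [_]221212__   read _ → write 1, move →, go to q1
q1 | 1[2]21212__   read 2 → write 2, move →, go to q0
q0 | 12[2]1212__   read 2 → write 1, move ←, go to q1
q1 | 1[2]11212__   read 2 → write 2, move →, go to q0
q0 | 12[1]1212__   read 1 → write 2, move ←, go to q3
q3 | 1[2]21212__   read 2 → write 2, move →, go to q1
q1 | 12[2]1212__   read 2 → write 2, move →, go to q0
q0 | 122[1]212__   read 1 → write 2, move ←, go to q3
q3 | 12[2]2212__   read 2 → write 2, move →, go to q1
q1 | 122[2]212__   read 2 → write 2, move →, go to q0
q0 | 1222[2]12__   read 2 → write 1, move ←, go to q1
q1 | 122[2]112__   read 2 → write 2, move →, go to q0
q0 | 1222[1]12__   read 1 → write 2, move ←, go to q3
q3 | 122[2]212__   read 2 → write 2, move →, go to q1
q1 | 1222[2]12__   read 2 → write 2, move →, go to q0
q0 | 12222[1]2__   read 1 → write 2, move ←, go to q3
q3 | 1222[2]22__   read 2 → write 2, move →, go to q1
q1 | 12222[2]2__   read 2 → write 2, move →, go to q0
q0 | 122222[2]__   read 2 → write 1, move ←, go to q1
q1 | 12222[2]1__   read 2 → write 2, move →, go to q0
q0 | 122222[1]__   read 1 → write 2, move ←, go to q3
q3 | 12222[2]2__   read 2 → write 2, move →, go to q1
q1 | 122222[2]__   read 2 → write 2, move →, go to q0
q0 | 1222222[_]_   read _ → write _, move →, go to q1
q1 | 1222222_[_]   read _ → write 1, move ←, go to q2
q2 | 1222222[_]1
The non-blank tape span at halt is 1222222_1.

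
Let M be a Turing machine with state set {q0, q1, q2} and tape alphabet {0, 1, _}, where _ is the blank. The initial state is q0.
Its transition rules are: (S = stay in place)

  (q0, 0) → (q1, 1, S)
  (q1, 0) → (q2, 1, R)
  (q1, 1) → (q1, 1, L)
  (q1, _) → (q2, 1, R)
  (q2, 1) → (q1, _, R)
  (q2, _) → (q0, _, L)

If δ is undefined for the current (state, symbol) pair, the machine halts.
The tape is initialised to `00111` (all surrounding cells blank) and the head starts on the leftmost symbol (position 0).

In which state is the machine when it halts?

q0

state=q0 head=0 tape=_[0]0111__   (q0,0)→(q1,1,S)
state=q1 head=0 tape=_[1]0111__   (q1,1)→(q1,1,L)
state=q1 head=-1 tape=[_]10111__   (q1,_)→(q2,1,R)
state=q2 head=0 tape=1[1]0111__   (q2,1)→(q1,_,R)
state=q1 head=1 tape=1_[0]111__   (q1,0)→(q2,1,R)
state=q2 head=2 tape=1_1[1]11__   (q2,1)→(q1,_,R)
state=q1 head=3 tape=1_1_[1]1__   (q1,1)→(q1,1,L)
state=q1 head=2 tape=1_1[_]11__   (q1,_)→(q2,1,R)
state=q2 head=3 tape=1_11[1]1__   (q2,1)→(q1,_,R)
state=q1 head=4 tape=1_11_[1]__   (q1,1)→(q1,1,L)
state=q1 head=3 tape=1_11[_]1__   (q1,_)→(q2,1,R)
state=q2 head=4 tape=1_111[1]__   (q2,1)→(q1,_,R)
state=q1 head=5 tape=1_111_[_]_   (q1,_)→(q2,1,R)
state=q2 head=6 tape=1_111_1[_]   (q2,_)→(q0,_,L)
state=q0 head=5 tape=1_111_[1]_
No transition is defined for (q0, 1); M halts in state q0.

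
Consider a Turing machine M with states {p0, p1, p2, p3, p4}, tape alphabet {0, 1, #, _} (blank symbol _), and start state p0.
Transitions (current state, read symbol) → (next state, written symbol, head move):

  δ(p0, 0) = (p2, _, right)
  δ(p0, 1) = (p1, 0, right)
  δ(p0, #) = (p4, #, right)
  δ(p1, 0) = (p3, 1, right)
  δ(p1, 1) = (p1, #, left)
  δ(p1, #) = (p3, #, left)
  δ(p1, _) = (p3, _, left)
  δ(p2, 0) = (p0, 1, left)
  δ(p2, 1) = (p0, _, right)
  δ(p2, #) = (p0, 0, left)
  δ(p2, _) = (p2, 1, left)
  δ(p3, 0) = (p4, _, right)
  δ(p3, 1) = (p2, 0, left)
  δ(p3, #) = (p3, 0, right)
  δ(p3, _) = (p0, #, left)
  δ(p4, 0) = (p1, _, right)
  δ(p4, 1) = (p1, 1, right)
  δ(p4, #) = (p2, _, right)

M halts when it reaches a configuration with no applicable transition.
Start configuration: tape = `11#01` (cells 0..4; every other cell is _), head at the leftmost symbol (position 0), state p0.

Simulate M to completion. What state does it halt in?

p0

p0 | [1]1#01__   read 1 → write 0, move right, go to p1
p1 | 0[1]#01__   read 1 → write #, move left, go to p1
p1 | [0]##01__   read 0 → write 1, move right, go to p3
p3 | 1[#]#01__   read # → write 0, move right, go to p3
p3 | 10[#]01__   read # → write 0, move right, go to p3
p3 | 100[0]1__   read 0 → write _, move right, go to p4
p4 | 100_[1]__   read 1 → write 1, move right, go to p1
p1 | 100_1[_]_   read _ → write _, move left, go to p3
p3 | 100_[1]__   read 1 → write 0, move left, go to p2
p2 | 100[_]0__   read _ → write 1, move left, go to p2
p2 | 10[0]10__   read 0 → write 1, move left, go to p0
p0 | 1[0]110__   read 0 → write _, move right, go to p2
p2 | 1_[1]10__   read 1 → write _, move right, go to p0
p0 | 1__[1]0__   read 1 → write 0, move right, go to p1
p1 | 1__0[0]__   read 0 → write 1, move right, go to p3
p3 | 1__01[_]_   read _ → write #, move left, go to p0
p0 | 1__0[1]#_   read 1 → write 0, move right, go to p1
p1 | 1__00[#]_   read # → write #, move left, go to p3
p3 | 1__0[0]#_   read 0 → write _, move right, go to p4
p4 | 1__0_[#]_   read # → write _, move right, go to p2
p2 | 1__0__[_]   read _ → write 1, move left, go to p2
p2 | 1__0_[_]1   read _ → write 1, move left, go to p2
p2 | 1__0[_]11   read _ → write 1, move left, go to p2
p2 | 1__[0]111   read 0 → write 1, move left, go to p0
p0 | 1_[_]1111
No transition is defined for (p0, _); M halts in state p0.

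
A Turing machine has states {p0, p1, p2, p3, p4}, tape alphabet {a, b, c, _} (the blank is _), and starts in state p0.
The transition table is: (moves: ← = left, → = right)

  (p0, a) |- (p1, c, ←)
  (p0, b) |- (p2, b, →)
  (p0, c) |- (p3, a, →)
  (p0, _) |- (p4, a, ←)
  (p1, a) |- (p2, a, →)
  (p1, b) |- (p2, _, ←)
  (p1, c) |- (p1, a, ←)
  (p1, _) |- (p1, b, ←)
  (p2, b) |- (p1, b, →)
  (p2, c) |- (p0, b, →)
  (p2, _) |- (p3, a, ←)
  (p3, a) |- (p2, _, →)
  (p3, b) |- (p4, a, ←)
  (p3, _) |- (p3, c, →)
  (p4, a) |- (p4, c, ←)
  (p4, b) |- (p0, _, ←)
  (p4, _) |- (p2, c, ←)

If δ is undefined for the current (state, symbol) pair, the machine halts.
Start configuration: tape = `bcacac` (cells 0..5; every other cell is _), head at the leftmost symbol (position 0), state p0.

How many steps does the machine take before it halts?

17

state=p0 head=0 tape=__[b]cacac   (p0,b)→(p2,b,→)
state=p2 head=1 tape=__b[c]acac   (p2,c)→(p0,b,→)
state=p0 head=2 tape=__bb[a]cac   (p0,a)→(p1,c,←)
state=p1 head=1 tape=__b[b]ccac   (p1,b)→(p2,_,←)
state=p2 head=0 tape=__[b]_ccac   (p2,b)→(p1,b,→)
state=p1 head=1 tape=__b[_]ccac   (p1,_)→(p1,b,←)
state=p1 head=0 tape=__[b]bccac   (p1,b)→(p2,_,←)
state=p2 head=-1 tape=_[_]_bccac   (p2,_)→(p3,a,←)
state=p3 head=-2 tape=[_]a_bccac   (p3,_)→(p3,c,→)
state=p3 head=-1 tape=c[a]_bccac   (p3,a)→(p2,_,→)
state=p2 head=0 tape=c_[_]bccac   (p2,_)→(p3,a,←)
state=p3 head=-1 tape=c[_]abccac   (p3,_)→(p3,c,→)
state=p3 head=0 tape=cc[a]bccac   (p3,a)→(p2,_,→)
state=p2 head=1 tape=cc_[b]ccac   (p2,b)→(p1,b,→)
state=p1 head=2 tape=cc_b[c]cac   (p1,c)→(p1,a,←)
state=p1 head=1 tape=cc_[b]acac   (p1,b)→(p2,_,←)
state=p2 head=0 tape=cc[_]_acac   (p2,_)→(p3,a,←)
state=p3 head=-1 tape=c[c]a_acac
M halts after 17 transitions.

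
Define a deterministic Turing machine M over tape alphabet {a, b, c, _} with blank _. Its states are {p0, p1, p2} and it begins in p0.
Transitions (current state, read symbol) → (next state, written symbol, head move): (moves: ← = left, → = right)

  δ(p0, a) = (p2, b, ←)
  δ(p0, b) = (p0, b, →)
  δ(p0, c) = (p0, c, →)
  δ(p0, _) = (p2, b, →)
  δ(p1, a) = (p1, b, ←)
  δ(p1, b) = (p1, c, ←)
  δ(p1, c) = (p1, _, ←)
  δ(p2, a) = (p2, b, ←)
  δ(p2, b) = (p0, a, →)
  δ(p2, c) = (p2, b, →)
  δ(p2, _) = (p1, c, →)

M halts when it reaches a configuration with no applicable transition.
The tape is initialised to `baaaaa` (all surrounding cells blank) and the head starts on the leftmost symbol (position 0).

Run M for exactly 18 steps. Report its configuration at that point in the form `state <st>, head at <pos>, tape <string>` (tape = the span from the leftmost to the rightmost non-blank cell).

state=p0 head=0 tape=[b]aaaaa___   (p0,b)→(p0,b,→)
state=p0 head=1 tape=b[a]aaaa___   (p0,a)→(p2,b,←)
state=p2 head=0 tape=[b]baaaa___   (p2,b)→(p0,a,→)
state=p0 head=1 tape=a[b]aaaa___   (p0,b)→(p0,b,→)
state=p0 head=2 tape=ab[a]aaa___   (p0,a)→(p2,b,←)
state=p2 head=1 tape=a[b]baaa___   (p2,b)→(p0,a,→)
state=p0 head=2 tape=aa[b]aaa___   (p0,b)→(p0,b,→)
state=p0 head=3 tape=aab[a]aa___   (p0,a)→(p2,b,←)
state=p2 head=2 tape=aa[b]baa___   (p2,b)→(p0,a,→)
state=p0 head=3 tape=aaa[b]aa___   (p0,b)→(p0,b,→)
state=p0 head=4 tape=aaab[a]a___   (p0,a)→(p2,b,←)
state=p2 head=3 tape=aaa[b]ba___   (p2,b)→(p0,a,→)
state=p0 head=4 tape=aaaa[b]a___   (p0,b)→(p0,b,→)
state=p0 head=5 tape=aaaab[a]___   (p0,a)→(p2,b,←)
state=p2 head=4 tape=aaaa[b]b___   (p2,b)→(p0,a,→)
state=p0 head=5 tape=aaaaa[b]___   (p0,b)→(p0,b,→)
state=p0 head=6 tape=aaaaab[_]__   (p0,_)→(p2,b,→)
state=p2 head=7 tape=aaaaabb[_]_   (p2,_)→(p1,c,→)
state=p1 head=8 tape=aaaaabbc[_]
After 18 steps: state p1, head at 8, tape aaaaabbc.

state p1, head at 8, tape aaaaabbc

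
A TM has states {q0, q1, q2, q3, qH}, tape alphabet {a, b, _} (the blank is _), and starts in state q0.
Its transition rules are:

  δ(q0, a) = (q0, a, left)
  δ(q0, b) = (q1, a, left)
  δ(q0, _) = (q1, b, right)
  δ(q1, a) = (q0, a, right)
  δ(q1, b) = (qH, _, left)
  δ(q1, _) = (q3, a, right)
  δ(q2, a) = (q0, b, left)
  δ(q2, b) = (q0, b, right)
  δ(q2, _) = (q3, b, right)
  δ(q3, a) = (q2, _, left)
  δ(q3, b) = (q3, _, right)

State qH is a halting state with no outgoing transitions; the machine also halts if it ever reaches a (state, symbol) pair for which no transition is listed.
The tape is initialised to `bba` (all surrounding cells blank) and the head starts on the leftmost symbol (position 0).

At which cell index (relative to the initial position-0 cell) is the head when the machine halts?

-2

q0 | __[b]ba   read b → write a, move left, go to q1
q1 | _[_]aba   read _ → write a, move right, go to q3
q3 | _a[a]ba   read a → write _, move left, go to q2
q2 | _[a]_ba   read a → write b, move left, go to q0
q0 | [_]b_ba   read _ → write b, move right, go to q1
q1 | b[b]_ba   read b → write _, move left, go to qH
qH | [b]__ba
At halt the head is at cell -2.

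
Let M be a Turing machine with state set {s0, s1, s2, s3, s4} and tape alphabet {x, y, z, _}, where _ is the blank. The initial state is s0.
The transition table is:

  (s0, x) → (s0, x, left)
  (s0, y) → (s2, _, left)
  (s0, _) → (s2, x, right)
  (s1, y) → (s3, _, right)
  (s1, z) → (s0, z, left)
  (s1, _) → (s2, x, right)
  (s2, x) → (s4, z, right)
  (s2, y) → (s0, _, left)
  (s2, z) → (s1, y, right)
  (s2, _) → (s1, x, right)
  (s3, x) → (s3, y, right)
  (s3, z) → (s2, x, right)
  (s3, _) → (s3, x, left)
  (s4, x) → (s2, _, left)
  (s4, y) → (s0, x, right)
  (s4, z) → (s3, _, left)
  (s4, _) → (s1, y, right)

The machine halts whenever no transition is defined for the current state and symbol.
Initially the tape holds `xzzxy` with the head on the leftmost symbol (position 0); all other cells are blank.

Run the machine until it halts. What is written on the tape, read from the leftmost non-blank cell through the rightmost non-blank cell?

s0 | __[x]zzxy   read x → write x, move left, go to s0
s0 | _[_]xzzxy   read _ → write x, move right, go to s2
s2 | _x[x]zzxy   read x → write z, move right, go to s4
s4 | _xz[z]zxy   read z → write _, move left, go to s3
s3 | _x[z]_zxy   read z → write x, move right, go to s2
s2 | _xx[_]zxy   read _ → write x, move right, go to s1
s1 | _xxx[z]xy   read z → write z, move left, go to s0
s0 | _xx[x]zxy   read x → write x, move left, go to s0
s0 | _x[x]xzxy   read x → write x, move left, go to s0
s0 | _[x]xxzxy   read x → write x, move left, go to s0
s0 | [_]xxxzxy   read _ → write x, move right, go to s2
s2 | x[x]xxzxy   read x → write z, move right, go to s4
s4 | xz[x]xzxy   read x → write _, move left, go to s2
s2 | x[z]_xzxy   read z → write y, move right, go to s1
s1 | xy[_]xzxy   read _ → write x, move right, go to s2
s2 | xyx[x]zxy   read x → write z, move right, go to s4
s4 | xyxz[z]xy   read z → write _, move left, go to s3
s3 | xyx[z]_xy   read z → write x, move right, go to s2
s2 | xyxx[_]xy   read _ → write x, move right, go to s1
s1 | xyxxx[x]y
The non-blank tape span at halt is xyxxxxy.

xyxxxxy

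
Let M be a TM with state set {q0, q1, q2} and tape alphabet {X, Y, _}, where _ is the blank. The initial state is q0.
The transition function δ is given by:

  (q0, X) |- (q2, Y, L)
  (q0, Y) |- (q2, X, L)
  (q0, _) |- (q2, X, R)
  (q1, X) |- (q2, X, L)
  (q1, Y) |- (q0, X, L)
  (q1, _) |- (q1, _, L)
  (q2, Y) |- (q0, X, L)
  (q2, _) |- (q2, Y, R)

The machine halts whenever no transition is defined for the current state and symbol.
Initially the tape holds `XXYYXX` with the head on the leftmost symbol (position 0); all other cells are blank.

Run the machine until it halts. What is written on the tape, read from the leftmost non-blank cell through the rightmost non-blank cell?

state=q0 head=0 tape=__[X]XYYXX   (q0,X)→(q2,Y,L)
state=q2 head=-1 tape=_[_]YXYYXX   (q2,_)→(q2,Y,R)
state=q2 head=0 tape=_Y[Y]XYYXX   (q2,Y)→(q0,X,L)
state=q0 head=-1 tape=_[Y]XXYYXX   (q0,Y)→(q2,X,L)
state=q2 head=-2 tape=[_]XXXYYXX   (q2,_)→(q2,Y,R)
state=q2 head=-1 tape=Y[X]XXYYXX
The non-blank tape span at halt is YXXXYYXX.

YXXXYYXX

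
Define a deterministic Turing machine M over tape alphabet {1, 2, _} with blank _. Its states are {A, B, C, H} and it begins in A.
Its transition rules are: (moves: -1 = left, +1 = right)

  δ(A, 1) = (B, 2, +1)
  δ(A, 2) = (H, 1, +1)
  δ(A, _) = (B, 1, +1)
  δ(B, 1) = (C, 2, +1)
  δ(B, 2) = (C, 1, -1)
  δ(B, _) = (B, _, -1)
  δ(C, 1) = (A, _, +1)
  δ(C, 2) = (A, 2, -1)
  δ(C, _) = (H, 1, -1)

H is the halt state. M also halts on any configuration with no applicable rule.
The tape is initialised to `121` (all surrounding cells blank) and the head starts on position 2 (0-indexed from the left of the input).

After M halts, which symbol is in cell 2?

_

A | _12[1]__   read 1 → write 2, move +1, go to B
B | _122[_]_   read _ → write _, move -1, go to B
B | _12[2]__   read 2 → write 1, move -1, go to C
C | _1[2]1__   read 2 → write 2, move -1, go to A
A | _[1]21__   read 1 → write 2, move +1, go to B
B | _2[2]1__   read 2 → write 1, move -1, go to C
C | _[2]11__   read 2 → write 2, move -1, go to A
A | [_]211__   read _ → write 1, move +1, go to B
B | 1[2]11__   read 2 → write 1, move -1, go to C
C | [1]111__   read 1 → write _, move +1, go to A
A | _[1]11__   read 1 → write 2, move +1, go to B
B | _2[1]1__   read 1 → write 2, move +1, go to C
C | _22[1]__   read 1 → write _, move +1, go to A
A | _22_[_]_   read _ → write 1, move +1, go to B
B | _22_1[_]   read _ → write _, move -1, go to B
B | _22_[1]_   read 1 → write 2, move +1, go to C
C | _22_2[_]   read _ → write 1, move -1, go to H
H | _22_[2]1
Cell 2 holds _ when M halts.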